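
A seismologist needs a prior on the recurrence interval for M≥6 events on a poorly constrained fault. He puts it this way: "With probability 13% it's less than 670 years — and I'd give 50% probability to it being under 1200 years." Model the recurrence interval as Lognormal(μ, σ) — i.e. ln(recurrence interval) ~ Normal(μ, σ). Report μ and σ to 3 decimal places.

μ ≈ 7.090, σ ≈ 0.517

If T ~ Lognormal(μ,σ) then ln T ~ Normal(μ,σ), so the p-quantile of ln T is μ + z_p·σ.
ln(670) = 6.507 and ln(1200) = 7.09; z_{0.13} = -1.126, z_{0.5} = 0.
σ = (7.09 − 6.507)/(0 − (-1.126)) = 0.517.
μ = 6.507 − (-1.126)·0.517 = 7.090.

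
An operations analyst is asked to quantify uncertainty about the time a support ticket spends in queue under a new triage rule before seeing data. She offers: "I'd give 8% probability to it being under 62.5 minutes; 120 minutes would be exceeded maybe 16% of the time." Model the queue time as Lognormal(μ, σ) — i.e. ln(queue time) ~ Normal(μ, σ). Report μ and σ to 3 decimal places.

If T ~ Lognormal(μ,σ) then ln T ~ Normal(μ,σ), so the p-quantile of ln T is μ + z_p·σ.
ln(62.5) = 4.135 and ln(120) = 4.787; z_{0.08} = -1.405, z_{0.84} = 0.9945.
σ = (4.787 − 4.135)/(0.9945 − (-1.405)) = 0.272.
μ = 4.135 − (-1.405)·0.272 = 4.517.

μ ≈ 4.517, σ ≈ 0.272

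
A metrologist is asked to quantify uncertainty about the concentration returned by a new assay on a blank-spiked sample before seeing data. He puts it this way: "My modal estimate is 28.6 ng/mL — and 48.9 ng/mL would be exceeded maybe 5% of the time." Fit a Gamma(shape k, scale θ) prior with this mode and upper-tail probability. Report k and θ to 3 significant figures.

k ≈ 10.7, θ ≈ 2.95

Gamma(k,θ) with k>1 has mode (k−1)θ, so θ = 28.6/(k−1).
Need P(X < 48.9) = 0.95 with θ tied to k this way. Start at k = 2, θ = 28.6: P(X<48.9) ≈ 0.510.
Too low — raise k to concentrate. Iterating converges to k ≈ 10.7.
Then θ = 28.6/(10.7−1) ≈ 2.95.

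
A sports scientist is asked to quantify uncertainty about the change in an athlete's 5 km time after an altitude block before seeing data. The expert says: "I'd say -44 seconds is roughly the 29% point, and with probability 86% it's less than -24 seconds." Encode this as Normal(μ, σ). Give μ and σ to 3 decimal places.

μ = -37.225, σ = 12.242

For Normal(μ,σ), the p-quantile is μ + z_p·σ. Here z_{0.29} = -0.5534, z_{0.86} = 1.08.
So -44 = μ − 0.5534σ and -24 = μ + 1.08σ.
Subtracting: σ = (-24 − -44)/(1.08 − (-0.5534)) = 12.242.
Then μ = -44 − (-0.5534)·12.242 = -37.225.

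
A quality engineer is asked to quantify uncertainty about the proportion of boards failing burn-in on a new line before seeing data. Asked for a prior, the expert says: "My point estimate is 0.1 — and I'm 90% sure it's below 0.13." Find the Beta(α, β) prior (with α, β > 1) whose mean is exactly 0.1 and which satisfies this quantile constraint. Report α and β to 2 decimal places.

α ≈ 17.32, β ≈ 155.92

With mean 0.1 fixed, write α = 0.1s, β = 0.9s where s = α+β.
Need P(θ < 0.13) = 0.9 under Beta(0.1s, 0.9s). Normal approximation: (q−m)/√(m(1−m)/s) ≈ z_{0.9} = 1.28, so s ≈ 0.1·0.9·(1.28)²/(0.13−0.1)² = 164.2.
At s = 164.2: P(θ<0.13) ≈ 0.895. Adjusting to match 0.9 gives s ≈ 173.24.
So α = 0.1·173.24 ≈ 17.32, β = 0.9·173.24 ≈ 155.92.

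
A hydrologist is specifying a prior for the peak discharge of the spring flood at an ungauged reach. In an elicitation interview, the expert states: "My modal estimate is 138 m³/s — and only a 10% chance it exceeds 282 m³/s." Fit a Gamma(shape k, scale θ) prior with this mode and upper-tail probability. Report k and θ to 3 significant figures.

Gamma(k,θ) with k>1 has mode (k−1)θ, so θ = 138/(k−1).
Need P(X < 282) = 0.9 with θ tied to k this way. Start at k = 2, θ = 138: P(X<282) ≈ 0.606.
Too low — raise k to concentrate. Iterating converges to k ≈ 4.76.
Then θ = 138/(4.76−1) ≈ 36.7.

k ≈ 4.76, θ ≈ 36.7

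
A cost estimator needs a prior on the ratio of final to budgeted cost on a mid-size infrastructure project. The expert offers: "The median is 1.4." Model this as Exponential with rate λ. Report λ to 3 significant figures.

λ ≈ 0.495

Exponential median = ln 2 / λ, so λ = ln 2 / 1.4 = 0.495.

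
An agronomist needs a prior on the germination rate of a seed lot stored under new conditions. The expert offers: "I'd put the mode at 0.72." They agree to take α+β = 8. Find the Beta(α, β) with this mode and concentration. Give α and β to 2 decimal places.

α = 5.32, β = 2.68

For α,β > 1 the Beta mode is (α−1)/(α+β−2). With α+β = 8, the mode is (α−1)/6.
Set (α−1)/6 = 0.72 → α = 1 + 0.72·6 = 5.32.
β = 8 − α = 2.68.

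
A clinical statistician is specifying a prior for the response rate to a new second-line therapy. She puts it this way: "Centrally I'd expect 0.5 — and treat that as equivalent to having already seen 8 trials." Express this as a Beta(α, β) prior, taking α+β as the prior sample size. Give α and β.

Under the effective-sample-size interpretation, Beta(α, β) has prior mean α/(α+β) and prior sample size α+β.
So α+β = 8 and α/(α+β) = 0.5, giving α = 0.5·8 = 4 and β = 8 − 4 = 4.

α = 4, β = 4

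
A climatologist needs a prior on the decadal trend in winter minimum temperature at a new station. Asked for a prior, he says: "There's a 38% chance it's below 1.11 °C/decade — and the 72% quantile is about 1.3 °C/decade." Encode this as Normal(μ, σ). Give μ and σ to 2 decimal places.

μ = 1.18, σ = 0.21

The p-quantile of Normal(μ,σ) is μ + z_p·σ, with z_{0.38} = -0.3055 and z_{0.72} = 0.5828.
Eliminate σ: μ = (z₂·x₁ − z₁·x₂)/(z₂ − z₁) = (0.5828·1.11 − (-0.3055)·1.3)/0.8883 = 1.18.
Then σ = (x₂ − x₁)/(z₂ − z₁) = (1.3 − 1.11)/0.8883 = 0.21.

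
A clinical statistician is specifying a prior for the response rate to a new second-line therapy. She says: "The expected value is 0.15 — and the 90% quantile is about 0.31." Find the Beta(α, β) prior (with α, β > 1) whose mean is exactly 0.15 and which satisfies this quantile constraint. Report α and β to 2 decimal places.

With mean 0.15 fixed, write α = 0.15s, β = 0.85s where s = α+β.
Need P(θ < 0.31) = 0.9 under Beta(0.15s, 0.85s). Normal approximation: (q−m)/√(m(1−m)/s) ≈ z_{0.9} = 1.28, so s ≈ 0.15·0.85·(1.28)²/(0.31−0.15)² = 8.2.
At s = 8.2: P(θ<0.31) ≈ 0.894. Adjusting to match 0.9 gives s ≈ 8.87.
So α = 0.15·8.87 ≈ 1.33, β = 0.85·8.87 ≈ 7.54.

α ≈ 1.33, β ≈ 7.54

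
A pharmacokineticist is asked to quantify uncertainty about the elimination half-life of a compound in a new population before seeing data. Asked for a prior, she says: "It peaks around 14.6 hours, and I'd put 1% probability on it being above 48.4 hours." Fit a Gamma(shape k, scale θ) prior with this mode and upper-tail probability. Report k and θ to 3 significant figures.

Gamma(k,θ) with k>1 has mode (k−1)θ, so θ = 14.6/(k−1).
Need P(X < 48.4) = 0.99 with θ tied to k this way. Start at k = 2, θ = 14.6: P(X<48.4) ≈ 0.843.
Too low — raise k to concentrate. Iterating converges to k ≈ 4.06.
Then θ = 14.6/(4.06−1) ≈ 4.77.

k ≈ 4.06, θ ≈ 4.77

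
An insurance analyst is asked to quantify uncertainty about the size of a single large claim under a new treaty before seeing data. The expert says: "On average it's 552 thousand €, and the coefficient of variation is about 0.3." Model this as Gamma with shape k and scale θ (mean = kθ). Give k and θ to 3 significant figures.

For Gamma(k, scale θ): mean = kθ, variance = kθ², so CV = 1/√k.
CV = 0.3, hence k = 1/CV² = 11.1.
Then θ = mean/k = 552/11.1 = 49.7.

k ≈ 11.1, θ ≈ 49.7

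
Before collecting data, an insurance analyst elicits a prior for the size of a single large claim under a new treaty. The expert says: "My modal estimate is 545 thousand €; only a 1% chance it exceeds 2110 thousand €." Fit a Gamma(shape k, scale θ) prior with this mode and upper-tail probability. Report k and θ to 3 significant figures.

k ≈ 3.3, θ ≈ 237

Gamma(k,θ) with k>1 has mode (k−1)θ, so θ = 545/(k−1).
Need P(X < 2110) = 0.99 with θ tied to k this way. Start at k = 2, θ = 545: P(X<2110) ≈ 0.899.
Too low — raise k to concentrate. Iterating converges to k ≈ 3.3.
Then θ = 545/(3.3−1) ≈ 237.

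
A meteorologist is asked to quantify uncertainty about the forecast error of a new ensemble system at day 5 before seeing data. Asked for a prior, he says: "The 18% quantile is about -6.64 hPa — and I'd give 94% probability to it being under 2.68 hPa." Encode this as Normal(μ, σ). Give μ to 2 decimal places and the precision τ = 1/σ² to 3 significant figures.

μ = -3.19, τ = 0.0702

For Normal(μ,σ), the p-quantile is μ + z_p·σ. Here z_{0.18} = -0.9154, z_{0.94} = 1.555.
So -6.64 = μ − 0.9154σ and 2.68 = μ + 1.555σ.
Subtracting: σ = (2.68 − -6.64)/(1.555 − (-0.9154)) = 3.77.
Then μ = -6.64 − (-0.9154)·3.77 = -3.19.
Precision τ = 1/σ² = 1/3.773² = 0.0702.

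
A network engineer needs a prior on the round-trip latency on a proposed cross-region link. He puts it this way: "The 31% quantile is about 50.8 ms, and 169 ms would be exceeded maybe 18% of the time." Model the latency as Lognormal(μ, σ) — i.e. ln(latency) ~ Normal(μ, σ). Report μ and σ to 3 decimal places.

If T ~ Lognormal(μ,σ) then ln T ~ Normal(μ,σ), so the p-quantile of ln T is μ + z_p·σ.
ln(50.8) = 3.928 and ln(169) = 5.13; z_{0.31} = -0.4959, z_{0.82} = 0.9154.
σ = (5.13 − 3.928)/(0.9154 − (-0.4959)) = 0.852.
μ = 3.928 − (-0.4959)·0.852 = 4.350.

μ ≈ 4.350, σ ≈ 0.852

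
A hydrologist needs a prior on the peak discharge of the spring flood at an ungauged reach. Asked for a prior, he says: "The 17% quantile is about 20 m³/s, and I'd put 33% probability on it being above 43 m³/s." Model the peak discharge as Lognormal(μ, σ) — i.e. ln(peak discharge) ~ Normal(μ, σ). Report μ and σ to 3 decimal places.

If T ~ Lognormal(μ,σ) then ln T ~ Normal(μ,σ), so the p-quantile of ln T is μ + z_p·σ.
ln(20) = 2.996 and ln(43) = 3.761; z_{0.17} = -0.9542, z_{0.67} = 0.4399.
σ = (3.761 − 2.996)/(0.4399 − (-0.9542)) = 0.549.
μ = 2.996 − (-0.9542)·0.549 = 3.520.

μ ≈ 3.520, σ ≈ 0.549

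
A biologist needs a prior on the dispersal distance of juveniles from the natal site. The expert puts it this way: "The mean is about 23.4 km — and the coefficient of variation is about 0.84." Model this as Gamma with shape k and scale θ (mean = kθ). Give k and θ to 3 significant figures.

k ≈ 1.42, θ ≈ 16.5

For Gamma(k, scale θ): mean = kθ, variance = kθ², so CV = 1/√k.
CV = 0.84, hence k = 1/CV² = 1.42.
Then θ = mean/k = 23.4/1.42 = 16.5.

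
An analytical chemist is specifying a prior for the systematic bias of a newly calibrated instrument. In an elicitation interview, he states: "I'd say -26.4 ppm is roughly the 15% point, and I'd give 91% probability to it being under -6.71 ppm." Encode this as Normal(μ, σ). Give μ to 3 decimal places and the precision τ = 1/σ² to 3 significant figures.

The p-quantile of Normal(μ,σ) is μ + z_p·σ, with z_{0.15} = -1.036 and z_{0.91} = 1.341.
Eliminate σ: μ = (z₂·x₁ − z₁·x₂)/(z₂ − z₁) = (1.341·-26.4 − (-1.036)·-6.71)/2.377 = -17.815.
Then σ = (x₂ − x₁)/(z₂ − z₁) = (-6.71 − -26.4)/2.377 = 8.283.
Precision τ = 1/σ² = 1/8.283² = 0.0146.

μ = -17.815, τ = 0.0146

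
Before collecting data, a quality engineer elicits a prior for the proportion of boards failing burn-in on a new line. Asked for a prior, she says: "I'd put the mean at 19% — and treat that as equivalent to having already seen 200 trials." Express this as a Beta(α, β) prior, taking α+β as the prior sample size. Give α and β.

Under the effective-sample-size interpretation, Beta(α, β) has prior mean α/(α+β) and prior sample size α+β.
So α+β = 200 and α/(α+β) = 0.19, giving α = 0.19·200 = 38 and β = 200 − 38 = 162.

α = 38, β = 162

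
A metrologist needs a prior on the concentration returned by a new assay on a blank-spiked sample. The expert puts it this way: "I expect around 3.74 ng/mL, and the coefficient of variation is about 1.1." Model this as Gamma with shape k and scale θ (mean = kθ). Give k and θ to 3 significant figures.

For Gamma(k, scale θ): mean = kθ, variance = kθ², so CV = 1/√k.
CV = 1.1, hence k = 1/CV² = 0.826.
Then θ = mean/k = 3.74/0.826 = 4.53.

k ≈ 0.826, θ ≈ 4.53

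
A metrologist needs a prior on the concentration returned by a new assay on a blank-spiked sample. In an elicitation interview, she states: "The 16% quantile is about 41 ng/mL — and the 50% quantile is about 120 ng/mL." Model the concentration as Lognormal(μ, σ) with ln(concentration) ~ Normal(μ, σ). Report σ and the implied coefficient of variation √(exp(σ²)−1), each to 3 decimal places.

If T ~ Lognormal(μ,σ) then ln T ~ Normal(μ,σ), so the p-quantile of ln T is μ + z_p·σ.
ln(41) = 3.714 and ln(120) = 4.787; z_{0.16} = -0.9945, z_{0.5} = 0.
σ = (4.787 − 3.714)/(0 − (-0.9945)) = 1.080.
μ = 3.714 − (-0.9945)·1.080 = 4.787.
CV = √(exp(σ²)−1) = √(exp(1.1662)−1) = 1.487.

σ ≈ 1.080, CV ≈ 1.487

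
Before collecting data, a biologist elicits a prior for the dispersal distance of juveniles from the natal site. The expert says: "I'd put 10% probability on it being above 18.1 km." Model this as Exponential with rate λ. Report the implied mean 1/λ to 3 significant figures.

mean ≈ 7.86 km

P(T > 18.1) = e^(−λ·18.1) = 0.1, so λ = −ln(0.1)/18.1 = 0.127.
Mean = 1/λ = 7.86 km.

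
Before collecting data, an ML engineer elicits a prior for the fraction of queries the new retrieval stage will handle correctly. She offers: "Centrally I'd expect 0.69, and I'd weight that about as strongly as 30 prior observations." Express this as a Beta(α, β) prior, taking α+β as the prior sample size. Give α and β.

α = 20.7, β = 9.3

Under the effective-sample-size interpretation, Beta(α, β) has prior mean α/(α+β) and prior sample size α+β.
So α+β = 30 and α/(α+β) = 0.69, giving α = 0.69·30 = 20.7 and β = 30 − 20.7 = 9.3.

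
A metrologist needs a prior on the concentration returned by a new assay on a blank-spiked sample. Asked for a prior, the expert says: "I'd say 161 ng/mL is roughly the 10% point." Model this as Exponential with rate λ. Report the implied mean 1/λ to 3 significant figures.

mean ≈ 1530 ng/mL

P(T < 161.0) = 1 − e^(−λ·161.0) = 0.1, so λ = −ln(1−0.1)/161.0 = −ln(0.9)/161.0 = 0.000654.
Mean = 1/λ = 1530 ng/mL.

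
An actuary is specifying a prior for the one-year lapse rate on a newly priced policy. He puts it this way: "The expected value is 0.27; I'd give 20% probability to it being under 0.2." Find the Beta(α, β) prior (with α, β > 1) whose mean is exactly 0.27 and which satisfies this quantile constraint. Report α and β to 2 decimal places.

With mean 0.27 fixed, write α = 0.27s, β = 0.73s where s = α+β.
Need P(θ < 0.2) = 0.2 under Beta(0.27s, 0.73s). Normal approximation: (q−m)/√(m(1−m)/s) ≈ z_{0.2} = -0.842, so s ≈ 0.27·0.73·(-0.842)²/(0.2−0.27)² = 28.5.
At s = 28.5: P(θ<0.2) ≈ 0.205. Adjusting to match 0.2 gives s ≈ 29.45.
So α = 0.27·29.45 ≈ 7.95, β = 0.73·29.45 ≈ 21.50.

α ≈ 7.95, β ≈ 21.50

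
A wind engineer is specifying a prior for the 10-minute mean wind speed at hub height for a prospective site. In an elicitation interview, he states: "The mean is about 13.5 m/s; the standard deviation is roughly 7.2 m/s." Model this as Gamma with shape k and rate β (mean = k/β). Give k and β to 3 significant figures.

k ≈ 3.52, β ≈ 0.26

For Gamma(k, rate β): mean = k/β, variance = k/β², so CV = 1/√k.
CV = SD/mean = 7.2/13.5 = 0.5333, hence k = 1/CV² = 3.52.
Then β = k/mean = 3.52/13.5 = 0.26.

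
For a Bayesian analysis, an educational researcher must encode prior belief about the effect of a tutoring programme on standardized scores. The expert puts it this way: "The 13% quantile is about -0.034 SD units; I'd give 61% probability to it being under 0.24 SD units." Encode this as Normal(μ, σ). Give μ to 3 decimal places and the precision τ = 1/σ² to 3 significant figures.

The p-quantile of Normal(μ,σ) is μ + z_p·σ, with z_{0.13} = -1.126 and z_{0.61} = 0.2793.
Eliminate σ: μ = (z₂·x₁ − z₁·x₂)/(z₂ − z₁) = (0.2793·-0.034 − (-1.126)·0.24)/1.406 = 0.186.
Then σ = (x₂ − x₁)/(z₂ − z₁) = (0.24 − -0.034)/1.406 = 0.195.
Precision τ = 1/σ² = 1/0.1949² = 26.3.

μ = 0.186, τ = 26.3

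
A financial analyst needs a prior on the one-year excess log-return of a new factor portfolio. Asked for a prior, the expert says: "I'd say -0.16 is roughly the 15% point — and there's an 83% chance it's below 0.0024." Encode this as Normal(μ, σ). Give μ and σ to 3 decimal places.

μ = -0.075, σ = 0.082

The p-quantile of Normal(μ,σ) is μ + z_p·σ, with z_{0.15} = -1.036 and z_{0.83} = 0.9542.
Eliminate σ: μ = (z₂·x₁ − z₁·x₂)/(z₂ − z₁) = (0.9542·-0.16 − (-1.036)·0.0024)/1.991 = -0.075.
Then σ = (x₂ − x₁)/(z₂ − z₁) = (0.0024 − -0.16)/1.991 = 0.082.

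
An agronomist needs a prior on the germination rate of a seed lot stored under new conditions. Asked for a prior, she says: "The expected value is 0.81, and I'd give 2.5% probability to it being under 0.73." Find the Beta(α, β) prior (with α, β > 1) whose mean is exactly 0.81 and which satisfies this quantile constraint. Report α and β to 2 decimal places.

With mean 0.81 fixed, write α = 0.81s, β = 0.19s where s = α+β.
Need P(θ < 0.73) = 0.025 under Beta(0.81s, 0.19s). Normal approximation: (q−m)/√(m(1−m)/s) ≈ z_{0.025} = -1.96, so s ≈ 0.81·0.19·(-1.96)²/(0.73−0.81)² = 92.4.
At s = 92.4: P(θ<0.73) ≈ 0.033. Adjusting to match 0.025 gives s ≈ 104.91.
So α = 0.81·104.91 ≈ 84.97, β = 0.19·104.91 ≈ 19.93.

α ≈ 84.97, β ≈ 19.93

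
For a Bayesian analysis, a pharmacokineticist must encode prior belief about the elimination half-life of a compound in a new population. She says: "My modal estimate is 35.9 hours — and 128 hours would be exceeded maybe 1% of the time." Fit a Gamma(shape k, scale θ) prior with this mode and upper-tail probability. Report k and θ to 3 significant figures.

k ≈ 3.67, θ ≈ 13.5

Gamma(k,θ) with k>1 has mode (k−1)θ, so θ = 35.9/(k−1).
Need P(X < 128) = 0.99 with θ tied to k this way. Start at k = 2, θ = 35.9: P(X<128) ≈ 0.871.
Too low — raise k to concentrate. Iterating converges to k ≈ 3.67.
Then θ = 35.9/(3.67−1) ≈ 13.5.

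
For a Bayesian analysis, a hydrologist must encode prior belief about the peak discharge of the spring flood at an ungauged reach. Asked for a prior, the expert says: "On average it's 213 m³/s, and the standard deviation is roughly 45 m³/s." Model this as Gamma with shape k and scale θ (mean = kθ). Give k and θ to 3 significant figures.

For Gamma(k, scale θ): mean = kθ, variance = kθ², so CV = 1/√k.
CV = SD/mean = 45/213 = 0.2113, hence k = 1/CV² = 22.4.
Then θ = mean/k = 213/22.4 = 9.51.

k ≈ 22.4, θ ≈ 9.51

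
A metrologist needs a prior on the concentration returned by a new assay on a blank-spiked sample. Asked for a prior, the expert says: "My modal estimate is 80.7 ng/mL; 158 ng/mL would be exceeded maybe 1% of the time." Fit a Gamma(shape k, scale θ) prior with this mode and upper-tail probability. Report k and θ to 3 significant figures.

Gamma(k,θ) with k>1 has mode (k−1)θ, so θ = 80.7/(k−1).
Need P(X < 158) = 0.99 with θ tied to k this way. Start at k = 2, θ = 80.7: P(X<158) ≈ 0.582.
Too low — raise k to concentrate. Iterating converges to k ≈ 11.9.
Then θ = 80.7/(11.9−1) ≈ 7.39.

k ≈ 11.9, θ ≈ 7.39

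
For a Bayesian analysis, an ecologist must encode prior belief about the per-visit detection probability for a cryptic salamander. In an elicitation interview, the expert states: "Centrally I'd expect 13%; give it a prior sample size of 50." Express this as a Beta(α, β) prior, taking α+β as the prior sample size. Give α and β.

Under the effective-sample-size interpretation, Beta(α, β) has prior mean α/(α+β) and prior sample size α+β.
So α+β = 50 and α/(α+β) = 0.13, giving α = 0.13·50 = 6.5 and β = 50 − 6.5 = 43.5.

α = 6.5, β = 43.5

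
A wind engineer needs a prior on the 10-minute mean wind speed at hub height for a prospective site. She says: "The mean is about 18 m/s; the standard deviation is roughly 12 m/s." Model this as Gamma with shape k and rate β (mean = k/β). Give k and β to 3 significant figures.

For Gamma(k, rate β): mean = k/β, variance = k/β², so CV = 1/√k.
CV = SD/mean = 12/18 = 0.6667, hence k = 1/CV² = 2.25.
Then β = k/mean = 2.25/18 = 0.125.

k ≈ 2.25, β ≈ 0.125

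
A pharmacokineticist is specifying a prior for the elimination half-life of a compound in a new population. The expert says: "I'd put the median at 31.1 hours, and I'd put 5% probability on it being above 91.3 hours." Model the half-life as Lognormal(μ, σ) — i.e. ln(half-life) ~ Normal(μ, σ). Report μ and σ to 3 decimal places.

If T ~ Lognormal(μ,σ) then ln T ~ Normal(μ,σ), so the p-quantile of ln T is μ + z_p·σ.
ln(31.1) = 3.437 and ln(91.3) = 4.514; z_{0.5} = 0, z_{0.95} = 1.645.
σ = (4.514 − 3.437)/(1.645 − (0)) = 0.655.
μ = 3.437 − (0)·0.655 = 3.437.

μ ≈ 3.437, σ ≈ 0.655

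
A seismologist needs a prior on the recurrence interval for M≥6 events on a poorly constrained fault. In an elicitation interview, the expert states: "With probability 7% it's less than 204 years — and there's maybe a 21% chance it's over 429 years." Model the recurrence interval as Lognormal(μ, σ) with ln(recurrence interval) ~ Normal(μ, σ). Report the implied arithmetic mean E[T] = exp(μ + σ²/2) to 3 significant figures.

If T ~ Lognormal(μ,σ) then ln T ~ Normal(μ,σ), so the p-quantile of ln T is μ + z_p·σ.
ln(204) = 5.318 and ln(429) = 6.061; z_{0.07} = -1.476, z_{0.79} = 0.8064.
σ = (6.061 − 5.318)/(0.8064 − (-1.476)) = 0.326.
μ = 5.318 − (-1.476)·0.326 = 5.799.
E[T] = exp(μ + σ²/2) = exp(5.799 + 0.0530) = 348 years.

E[T] ≈ 348 years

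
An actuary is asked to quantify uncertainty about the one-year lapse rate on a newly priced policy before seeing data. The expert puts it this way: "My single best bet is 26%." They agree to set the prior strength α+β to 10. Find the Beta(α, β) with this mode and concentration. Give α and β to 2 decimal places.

For α,β > 1 the Beta mode is (α−1)/(α+β−2). With α+β = 10, the mode is (α−1)/8.
Set (α−1)/8 = 0.26 → α = 1 + 0.26·8 = 3.08.
β = 10 − α = 6.92.

α = 3.08, β = 6.92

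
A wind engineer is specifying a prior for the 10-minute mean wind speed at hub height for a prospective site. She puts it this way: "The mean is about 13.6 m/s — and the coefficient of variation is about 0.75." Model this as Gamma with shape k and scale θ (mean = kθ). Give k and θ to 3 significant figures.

For Gamma(k, scale θ): mean = kθ, variance = kθ², so CV = 1/√k.
CV = 0.75, hence k = 1/CV² = 1.78.
Then θ = mean/k = 13.6/1.78 = 7.65.

k ≈ 1.78, θ ≈ 7.65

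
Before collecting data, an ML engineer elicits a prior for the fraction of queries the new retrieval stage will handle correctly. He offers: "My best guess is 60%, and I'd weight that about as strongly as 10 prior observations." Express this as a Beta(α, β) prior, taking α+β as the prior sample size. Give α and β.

α = 6, β = 4

Under the effective-sample-size interpretation, Beta(α, β) has prior mean α/(α+β) and prior sample size α+β.
So α+β = 10 and α/(α+β) = 0.6, giving α = 0.6·10 = 6 and β = 10 − 6 = 4.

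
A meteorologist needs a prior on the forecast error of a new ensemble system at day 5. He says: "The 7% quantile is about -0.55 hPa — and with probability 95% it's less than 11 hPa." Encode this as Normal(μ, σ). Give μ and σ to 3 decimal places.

μ = 4.912, σ = 3.701

The p-quantile of Normal(μ,σ) is μ + z_p·σ, with z_{0.07} = -1.476 and z_{0.95} = 1.645.
Eliminate σ: μ = (z₂·x₁ − z₁·x₂)/(z₂ − z₁) = (1.645·-0.55 − (-1.476)·11)/3.121 = 4.912.
Then σ = (x₂ − x₁)/(z₂ − z₁) = (11 − -0.55)/3.121 = 3.701.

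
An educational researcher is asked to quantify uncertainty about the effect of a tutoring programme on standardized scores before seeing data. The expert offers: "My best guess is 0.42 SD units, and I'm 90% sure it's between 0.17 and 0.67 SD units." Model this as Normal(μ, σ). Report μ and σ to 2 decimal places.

A symmetric 90% interval runs μ ± z·σ with z = 1.645.
Half-width = 0.25, so σ = 0.25/1.645 = 0.15.
μ is the stated best guess, 0.42.

μ = 0.42, σ = 0.15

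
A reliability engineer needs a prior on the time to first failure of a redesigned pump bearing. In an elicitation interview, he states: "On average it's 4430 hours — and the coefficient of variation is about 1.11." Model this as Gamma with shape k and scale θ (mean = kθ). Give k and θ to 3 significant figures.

k ≈ 0.812, θ ≈ 5460

For Gamma(k, scale θ): mean = kθ, variance = kθ², so CV = 1/√k.
CV = 1.11, hence k = 1/CV² = 0.812.
Then θ = mean/k = 4430/0.812 = 5460.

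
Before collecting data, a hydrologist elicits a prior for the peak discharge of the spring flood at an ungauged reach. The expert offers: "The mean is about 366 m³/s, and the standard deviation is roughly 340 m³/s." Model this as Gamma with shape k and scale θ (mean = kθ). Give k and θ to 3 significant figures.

k ≈ 1.16, θ ≈ 316

For Gamma(k, scale θ): mean = kθ, variance = kθ², so CV = 1/√k.
CV = SD/mean = 340/366 = 0.929, hence k = 1/CV² = 1.16.
Then θ = mean/k = 366/1.16 = 316.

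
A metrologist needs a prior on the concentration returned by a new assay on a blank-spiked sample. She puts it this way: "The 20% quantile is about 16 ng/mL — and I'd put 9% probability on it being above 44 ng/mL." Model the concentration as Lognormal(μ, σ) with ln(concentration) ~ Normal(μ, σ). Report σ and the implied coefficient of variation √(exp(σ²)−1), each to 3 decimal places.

σ ≈ 0.464, CV ≈ 0.490

If T ~ Lognormal(μ,σ) then ln T ~ Normal(μ,σ), so the p-quantile of ln T is μ + z_p·σ.
ln(16) = 2.773 and ln(44) = 3.784; z_{0.2} = -0.8416, z_{0.91} = 1.341.
σ = (3.784 − 2.773)/(1.341 − (-0.8416)) = 0.464.
μ = 2.773 − (-0.8416)·0.464 = 3.163.
CV = √(exp(σ²)−1) = √(exp(0.2149)−1) = 0.490.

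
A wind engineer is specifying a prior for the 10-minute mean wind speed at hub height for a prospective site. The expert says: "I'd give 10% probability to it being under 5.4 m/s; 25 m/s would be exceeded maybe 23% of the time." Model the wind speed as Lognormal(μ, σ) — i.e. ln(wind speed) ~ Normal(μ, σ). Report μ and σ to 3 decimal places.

If T ~ Lognormal(μ,σ) then ln T ~ Normal(μ,σ), so the p-quantile of ln T is μ + z_p·σ.
ln(5.4) = 1.686 and ln(25) = 3.219; z_{0.1} = -1.282, z_{0.77} = 0.7388.
σ = (3.219 − 1.686)/(0.7388 − (-1.282)) = 0.759.
μ = 1.686 − (-1.282)·0.759 = 2.658.

μ ≈ 2.658, σ ≈ 0.759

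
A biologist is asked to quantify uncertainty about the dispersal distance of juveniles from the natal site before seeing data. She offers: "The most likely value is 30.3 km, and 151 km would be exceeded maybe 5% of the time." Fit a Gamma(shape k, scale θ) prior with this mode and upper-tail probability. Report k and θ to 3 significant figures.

Gamma(k,θ) with k>1 has mode (k−1)θ, so θ = 30.3/(k−1).
Need P(X < 151) = 0.95 with θ tied to k this way. Start at k = 2, θ = 30.3: P(X<151) ≈ 0.959.
Too high — lower k to spread out. Iterating converges to k ≈ 1.93.
Then θ = 30.3/(1.93−1) ≈ 32.6.

k ≈ 1.93, θ ≈ 32.6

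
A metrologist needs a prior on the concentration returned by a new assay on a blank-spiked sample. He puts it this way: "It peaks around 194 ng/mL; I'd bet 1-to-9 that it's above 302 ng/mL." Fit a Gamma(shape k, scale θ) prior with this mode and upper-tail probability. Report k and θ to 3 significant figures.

Gamma(k,θ) with k>1 has mode (k−1)θ, so θ = 194/(k−1).
Need P(X < 302) = 0.9 with θ tied to k this way. Start at k = 2, θ = 194: P(X<302) ≈ 0.461.
Too low — raise k to concentrate. Iterating converges to k ≈ 10.6.
Then θ = 194/(10.6−1) ≈ 20.3.

k ≈ 10.6, θ ≈ 20.3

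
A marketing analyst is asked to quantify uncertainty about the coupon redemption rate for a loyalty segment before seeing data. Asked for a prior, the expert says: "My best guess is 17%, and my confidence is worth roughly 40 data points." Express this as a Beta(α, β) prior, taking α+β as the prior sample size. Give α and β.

α = 6.8, β = 33.2

Under the effective-sample-size interpretation, Beta(α, β) has prior mean α/(α+β) and prior sample size α+β.
So α+β = 40 and α/(α+β) = 0.17, giving α = 0.17·40 = 6.8 and β = 40 − 6.8 = 33.2.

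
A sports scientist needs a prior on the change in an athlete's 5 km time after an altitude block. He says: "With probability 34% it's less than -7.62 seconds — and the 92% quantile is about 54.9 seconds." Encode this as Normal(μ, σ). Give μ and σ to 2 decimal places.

The p-quantile of Normal(μ,σ) is μ + z_p·σ, with z_{0.34} = -0.4125 and z_{0.92} = 1.405.
Eliminate σ: μ = (z₂·x₁ − z₁·x₂)/(z₂ − z₁) = (1.405·-7.62 − (-0.4125)·54.9)/1.818 = 6.57.
Then σ = (x₂ − x₁)/(z₂ − z₁) = (54.9 − -7.62)/1.818 = 34.40.

μ = 6.57, σ = 34.40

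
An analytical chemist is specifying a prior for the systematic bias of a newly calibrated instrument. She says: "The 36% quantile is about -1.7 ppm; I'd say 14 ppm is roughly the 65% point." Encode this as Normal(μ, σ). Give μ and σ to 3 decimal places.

μ = 5.866, σ = 21.108

The p-quantile of Normal(μ,σ) is μ + z_p·σ, with z_{0.36} = -0.3585 and z_{0.65} = 0.3853.
Eliminate σ: μ = (z₂·x₁ − z₁·x₂)/(z₂ − z₁) = (0.3853·-1.7 − (-0.3585)·14)/0.7438 = 5.866.
Then σ = (x₂ − x₁)/(z₂ − z₁) = (14 − -1.7)/0.7438 = 21.108.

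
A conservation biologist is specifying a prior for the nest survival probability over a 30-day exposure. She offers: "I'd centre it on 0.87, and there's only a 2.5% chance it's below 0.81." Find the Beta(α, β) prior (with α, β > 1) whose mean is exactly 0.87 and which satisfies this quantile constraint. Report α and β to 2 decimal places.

With mean 0.87 fixed, write α = 0.87s, β = 0.13s where s = α+β.
Need P(θ < 0.81) = 0.025 under Beta(0.87s, 0.13s). Normal approximation: (q−m)/√(m(1−m)/s) ≈ z_{0.025} = -1.96, so s ≈ 0.87·0.13·(-1.96)²/(0.81−0.87)² = 120.7.
At s = 120.7: P(θ<0.81) ≈ 0.034. Adjusting to match 0.025 gives s ≈ 141.12.
So α = 0.87·141.12 ≈ 122.77, β = 0.13·141.12 ≈ 18.35.

α ≈ 122.77, β ≈ 18.35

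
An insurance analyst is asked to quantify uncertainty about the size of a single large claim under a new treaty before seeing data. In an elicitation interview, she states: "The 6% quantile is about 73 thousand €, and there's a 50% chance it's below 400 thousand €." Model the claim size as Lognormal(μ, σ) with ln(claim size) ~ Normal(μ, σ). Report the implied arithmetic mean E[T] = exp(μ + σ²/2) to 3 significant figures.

If T ~ Lognormal(μ,σ) then ln T ~ Normal(μ,σ), so the p-quantile of ln T is μ + z_p·σ.
ln(73) = 4.29 and ln(400) = 5.991; z_{0.06} = -1.555, z_{0.5} = 0.
σ = (5.991 − 4.29)/(0 − (-1.555)) = 1.094.
μ = 4.29 − (-1.555)·1.094 = 5.991.
E[T] = exp(μ + σ²/2) = exp(5.991 + 0.5985) = 728 thousand €.

E[T] ≈ 728 thousand €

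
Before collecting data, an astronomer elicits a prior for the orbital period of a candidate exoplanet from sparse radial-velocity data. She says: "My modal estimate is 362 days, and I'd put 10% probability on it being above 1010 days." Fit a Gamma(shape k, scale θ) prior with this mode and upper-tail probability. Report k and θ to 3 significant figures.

Gamma(k,θ) with k>1 has mode (k−1)θ, so θ = 362/(k−1).
Need P(X < 1010) = 0.9 with θ tied to k this way. Start at k = 2, θ = 362: P(X<1010) ≈ 0.767.
Too low — raise k to concentrate. Iterating converges to k ≈ 2.82.
Then θ = 362/(2.82−1) ≈ 199.

k ≈ 2.82, θ ≈ 199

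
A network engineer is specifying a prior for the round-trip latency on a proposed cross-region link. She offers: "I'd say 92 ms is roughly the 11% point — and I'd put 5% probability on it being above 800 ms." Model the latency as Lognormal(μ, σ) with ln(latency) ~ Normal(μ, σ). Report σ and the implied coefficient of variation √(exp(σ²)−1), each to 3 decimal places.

If T ~ Lognormal(μ,σ) then ln T ~ Normal(μ,σ), so the p-quantile of ln T is μ + z_p·σ.
ln(92) = 4.522 and ln(800) = 6.685; z_{0.11} = -1.227, z_{0.95} = 1.645.
σ = (6.685 − 4.522)/(1.645 − (-1.227)) = 0.753.
μ = 4.522 − (-1.227)·0.753 = 5.446.
CV = √(exp(σ²)−1) = √(exp(0.5674)−1) = 0.874.

σ ≈ 0.753, CV ≈ 0.874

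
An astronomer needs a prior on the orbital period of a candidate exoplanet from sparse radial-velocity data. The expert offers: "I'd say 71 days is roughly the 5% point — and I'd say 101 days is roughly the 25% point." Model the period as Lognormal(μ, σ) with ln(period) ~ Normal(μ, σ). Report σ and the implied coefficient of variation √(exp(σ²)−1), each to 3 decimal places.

σ ≈ 0.363, CV ≈ 0.376

If T ~ Lognormal(μ,σ) then ln T ~ Normal(μ,σ), so the p-quantile of ln T is μ + z_p·σ.
ln(71) = 4.263 and ln(101) = 4.615; z_{0.05} = -1.645, z_{0.25} = -0.6745.
σ = (4.615 − 4.263)/(-0.6745 − (-1.645)) = 0.363.
μ = 4.263 − (-1.645)·0.363 = 4.860.
CV = √(exp(σ²)−1) = √(exp(0.1319)−1) = 0.376.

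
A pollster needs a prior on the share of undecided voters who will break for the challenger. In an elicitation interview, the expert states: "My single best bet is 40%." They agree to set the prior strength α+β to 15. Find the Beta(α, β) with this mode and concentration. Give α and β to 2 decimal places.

α = 6.20, β = 8.80

For α,β > 1 the Beta mode is (α−1)/(α+β−2). With α+β = 15, the mode is (α−1)/13.
Set (α−1)/13 = 0.4 → α = 1 + 0.4·13 = 6.20.
β = 15 − α = 8.80.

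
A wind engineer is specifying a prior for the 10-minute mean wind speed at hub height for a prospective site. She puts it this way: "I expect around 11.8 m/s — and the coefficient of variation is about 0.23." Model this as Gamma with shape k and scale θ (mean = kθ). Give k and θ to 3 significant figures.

k ≈ 18.9, θ ≈ 0.624

For Gamma(k, scale θ): mean = kθ, variance = kθ², so CV = 1/√k.
CV = 0.23, hence k = 1/CV² = 18.9.
Then θ = mean/k = 11.8/18.9 = 0.624.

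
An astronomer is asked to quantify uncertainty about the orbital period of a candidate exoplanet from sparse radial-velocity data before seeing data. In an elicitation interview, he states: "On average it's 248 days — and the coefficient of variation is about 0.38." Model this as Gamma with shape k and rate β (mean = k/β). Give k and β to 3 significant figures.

k ≈ 6.93, β ≈ 0.0279

For Gamma(k, rate β): mean = k/β, variance = k/β², so CV = 1/√k.
CV = 0.38, hence k = 1/CV² = 6.93.
Then β = k/mean = 6.93/248 = 0.0279.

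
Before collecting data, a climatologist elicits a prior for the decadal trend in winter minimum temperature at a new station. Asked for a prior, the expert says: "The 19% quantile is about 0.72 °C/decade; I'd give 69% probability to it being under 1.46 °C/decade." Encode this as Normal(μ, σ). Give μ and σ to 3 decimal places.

μ = 1.193, σ = 0.539

The p-quantile of Normal(μ,σ) is μ + z_p·σ, with z_{0.19} = -0.8779 and z_{0.69} = 0.4959.
Eliminate σ: μ = (z₂·x₁ − z₁·x₂)/(z₂ − z₁) = (0.4959·0.72 − (-0.8779)·1.46)/1.374 = 1.193.
Then σ = (x₂ − x₁)/(z₂ − z₁) = (1.46 − 0.72)/1.374 = 0.539.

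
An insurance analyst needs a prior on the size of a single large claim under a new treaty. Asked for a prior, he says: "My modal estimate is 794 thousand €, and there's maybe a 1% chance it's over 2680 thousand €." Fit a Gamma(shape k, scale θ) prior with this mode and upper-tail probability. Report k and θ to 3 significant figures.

k ≈ 3.95, θ ≈ 269

Gamma(k,θ) with k>1 has mode (k−1)θ, so θ = 794/(k−1).
Need P(X < 2680) = 0.99 with θ tied to k this way. Start at k = 2, θ = 794: P(X<2680) ≈ 0.850.
Too low — raise k to concentrate. Iterating converges to k ≈ 3.95.
Then θ = 794/(3.95−1) ≈ 269.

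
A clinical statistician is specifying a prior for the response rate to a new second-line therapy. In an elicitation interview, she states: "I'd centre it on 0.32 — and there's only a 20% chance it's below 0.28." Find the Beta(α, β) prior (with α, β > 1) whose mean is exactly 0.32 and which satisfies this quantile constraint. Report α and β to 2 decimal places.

With mean 0.32 fixed, write α = 0.32s, β = 0.68s where s = α+β.
Need P(θ < 0.28) = 0.2 under Beta(0.32s, 0.68s). Normal approximation: (q−m)/√(m(1−m)/s) ≈ z_{0.2} = -0.842, so s ≈ 0.32·0.68·(-0.842)²/(0.28−0.32)² = 96.3.
At s = 96.3: P(θ<0.28) ≈ 0.202. Adjusting to match 0.2 gives s ≈ 97.99.
So α = 0.32·97.99 ≈ 31.36, β = 0.68·97.99 ≈ 66.63.

α ≈ 31.36, β ≈ 66.63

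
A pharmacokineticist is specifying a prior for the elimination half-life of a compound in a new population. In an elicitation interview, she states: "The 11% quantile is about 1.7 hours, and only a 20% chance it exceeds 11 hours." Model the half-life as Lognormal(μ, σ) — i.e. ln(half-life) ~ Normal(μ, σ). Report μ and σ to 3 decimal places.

If T ~ Lognormal(μ,σ) then ln T ~ Normal(μ,σ), so the p-quantile of ln T is μ + z_p·σ.
ln(1.7) = 0.5306 and ln(11) = 2.398; z_{0.11} = -1.227, z_{0.8} = 0.8416.
σ = (2.398 − 0.5306)/(0.8416 − (-1.227)) = 0.903.
μ = 0.5306 − (-1.227)·0.903 = 1.638.

μ ≈ 1.638, σ ≈ 0.903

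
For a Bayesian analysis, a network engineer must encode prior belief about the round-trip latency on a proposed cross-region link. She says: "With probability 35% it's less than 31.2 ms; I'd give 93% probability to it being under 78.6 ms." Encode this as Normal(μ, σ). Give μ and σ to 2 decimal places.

μ = 41.01, σ = 25.47

For Normal(μ,σ), the p-quantile is μ + z_p·σ. Here z_{0.35} = -0.3853, z_{0.93} = 1.476.
So 31.2 = μ − 0.3853σ and 78.6 = μ + 1.476σ.
Subtracting: σ = (78.6 − 31.2)/(1.476 − (-0.3853)) = 25.47.
Then μ = 31.2 − (-0.3853)·25.47 = 41.01.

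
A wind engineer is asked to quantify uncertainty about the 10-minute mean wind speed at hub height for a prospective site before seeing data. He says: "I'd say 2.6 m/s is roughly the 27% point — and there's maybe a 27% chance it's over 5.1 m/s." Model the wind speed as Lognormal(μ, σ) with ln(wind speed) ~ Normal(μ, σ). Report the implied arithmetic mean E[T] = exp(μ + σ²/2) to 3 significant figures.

E[T] ≈ 4.24 m/s

If T ~ Lognormal(μ,σ) then ln T ~ Normal(μ,σ), so the p-quantile of ln T is μ + z_p·σ.
ln(2.6) = 0.9555 and ln(5.1) = 1.629; z_{0.27} = -0.6128, z_{0.73} = 0.6128.
σ = (1.629 − 0.9555)/(0.6128 − (-0.6128)) = 0.550.
μ = 0.9555 − (-0.6128)·0.550 = 1.292.
E[T] = exp(μ + σ²/2) = exp(1.292 + 0.1511) = 4.24 m/s.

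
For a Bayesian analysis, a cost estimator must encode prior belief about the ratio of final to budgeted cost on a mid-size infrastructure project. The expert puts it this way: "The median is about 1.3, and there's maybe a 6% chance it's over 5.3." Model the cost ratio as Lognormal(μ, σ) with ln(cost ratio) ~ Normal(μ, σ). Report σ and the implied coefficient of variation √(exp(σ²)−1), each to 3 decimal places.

σ ≈ 0.904, CV ≈ 1.124

If T ~ Lognormal(μ,σ) then ln T ~ Normal(μ,σ), so the p-quantile of ln T is μ + z_p·σ.
ln(1.3) = 0.2624 and ln(5.3) = 1.668; z_{0.5} = 0, z_{0.94} = 1.555.
σ = (1.668 − 0.2624)/(1.555 − (0)) = 0.904.
μ = 0.2624 − (0)·0.904 = 0.262.
CV = √(exp(σ²)−1) = √(exp(0.8170)−1) = 1.124.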